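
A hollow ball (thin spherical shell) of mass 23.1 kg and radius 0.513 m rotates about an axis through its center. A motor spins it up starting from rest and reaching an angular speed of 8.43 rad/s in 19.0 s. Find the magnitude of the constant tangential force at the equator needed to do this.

I = (2/3)MR² = (2/3)(23.1)(0.513)² = 4.053 kg·m².
α = Δω/Δt = (8.43 − 0)/19.0 = 0.4437 rad/s².
The required torque is τ = Iα = (4.053)(0.4437) = 1.798 N·m.
A tangential force at the equator gives τ = FR, so F = τ/R = 1.798/0.513 = 3.505 N.

F ≈ 3.51 N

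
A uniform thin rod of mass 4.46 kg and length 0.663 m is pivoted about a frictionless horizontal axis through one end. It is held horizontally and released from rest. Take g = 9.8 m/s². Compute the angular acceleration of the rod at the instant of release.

About the pivot, I = (1/3)ML² = (1/3)(4.46)(0.663)² = 0.6535 kg·m².
The weight acts at the center, a distance L/2 = 0.3315 m from the pivot; τ = Mg(L/2) = 14.49 N·m.
α = τ/I = 14.49/0.6535 = 22.17 rad/s².
(Equivalently α = (3g/(2L)) = 22.17 rad/s².)

α ≈ 22.2 rad/s²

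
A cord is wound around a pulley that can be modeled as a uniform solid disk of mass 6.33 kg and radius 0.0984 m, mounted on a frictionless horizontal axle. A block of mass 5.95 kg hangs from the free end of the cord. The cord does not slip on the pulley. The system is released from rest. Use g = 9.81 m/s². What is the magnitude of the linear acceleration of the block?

I = ½MR² = (1/2)(6.33)(0.0984)² = 0.03065 kg·m².
Block: mg − T = ma. Pulley: TR = Iα. No-slip: a = αR, so T = (I/R²)a = 3.165·a.
Then mg = (m + 3.165)a, so a = (5.95)(9.81)/(5.95 + 3.165) = 6.404 m/s².

a ≈ 6.40 m/s²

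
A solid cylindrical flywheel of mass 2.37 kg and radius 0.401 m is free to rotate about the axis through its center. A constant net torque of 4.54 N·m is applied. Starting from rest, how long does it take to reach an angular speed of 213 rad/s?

I = ½MR² = (1/2)(2.37)(0.401)² = 0.1905 kg·m².
α = τ/I = 4.54/0.1905 = 23.83 rad/s².
ω = αt ⇒ t = ω/α = 213/23.83 = 8.940 s.

t ≈ 8.94 s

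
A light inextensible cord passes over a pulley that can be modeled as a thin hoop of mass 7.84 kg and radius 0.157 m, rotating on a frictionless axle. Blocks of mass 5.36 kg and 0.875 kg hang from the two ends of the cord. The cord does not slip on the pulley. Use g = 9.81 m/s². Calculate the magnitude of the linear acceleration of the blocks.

a ≈ 3.13 m/s²

I = MR² = (7.84)(0.157)² = 0.1932 kg·m².
Heavier block: m₁g − T₁ = m₁a. Lighter block: T₂ − m₂g = m₂a.
Pulley: (T₁ − T₂)R = Iα = I(a/R), so T₁ − T₂ = (I/R²)a = 1·M_p a = 7.840·a.
Adding the three: (m₁ − m₂)g = (m₁ + m₂ + 7.840)a, so a = (5.36 − 0.875)(9.81)/(5.36 + 0.875 + 7.840) = 3.126 m/s².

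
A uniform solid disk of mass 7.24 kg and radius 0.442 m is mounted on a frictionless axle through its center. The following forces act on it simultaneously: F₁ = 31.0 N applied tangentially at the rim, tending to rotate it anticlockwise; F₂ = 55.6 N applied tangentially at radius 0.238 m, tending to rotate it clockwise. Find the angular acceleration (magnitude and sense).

I = ½MR² = (1/2)(7.24)(0.442)² = 0.7072 kg·m².
Taking anticlockwise as positive: τ₁ = +(31.0)(0.442) = +13.70 N·m; τ₂ = −(55.6)(0.238) = −13.23 N·m.
Net torque τ = 0.4692 N·m.
α = τ/I = 0.4692/0.7072 = 0.6634 rad/s².

α ≈ 0.663 rad/s², anticlockwise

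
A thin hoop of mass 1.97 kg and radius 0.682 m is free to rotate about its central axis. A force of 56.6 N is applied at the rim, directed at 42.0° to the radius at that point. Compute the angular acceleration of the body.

α ≈ 28.2 rad/s²

I = MR² = (1.97)(0.682)² = 0.9163 kg·m².
Only the tangential component produces torque: τ = F R sinθ = (56.6)(0.682) sin 42.0° = 25.83 N·m.
From τ = Iα: α = 25.83/0.9163 = 28.19 rad/s².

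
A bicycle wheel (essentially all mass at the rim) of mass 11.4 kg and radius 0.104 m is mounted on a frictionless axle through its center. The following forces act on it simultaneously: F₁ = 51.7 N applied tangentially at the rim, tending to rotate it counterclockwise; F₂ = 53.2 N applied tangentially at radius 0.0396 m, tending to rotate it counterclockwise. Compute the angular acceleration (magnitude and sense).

I = MR² = (11.4)(0.104)² = 0.1233 kg·m².
Taking counterclockwise as positive: τ₁ = +(51.7)(0.104) = +5.377 N·m; τ₂ = +(53.2)(0.0396) = +2.107 N·m.
Net torque τ = 7.484 N·m.
α = τ/I = 7.484/0.1233 = 60.69 rad/s².

α ≈ 60.7 rad/s², counterclockwise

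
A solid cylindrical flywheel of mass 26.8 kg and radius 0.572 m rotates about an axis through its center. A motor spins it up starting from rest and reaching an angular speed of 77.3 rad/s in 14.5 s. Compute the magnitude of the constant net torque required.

I = ½MR² = (1/2)(26.8)(0.572)² = 4.384 kg·m².
α = Δω/Δt = (77.3 − 0)/14.5 = 5.331 rad/s².
τ = Iα = (4.384)(5.331) = 23.37 N·m.

τ ≈ 23.4 N·m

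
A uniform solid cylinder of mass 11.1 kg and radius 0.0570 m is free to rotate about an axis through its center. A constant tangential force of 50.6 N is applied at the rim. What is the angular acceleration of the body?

I = ½MR² = (1/2)(11.1)(0.0570)² = 0.01803 kg·m².
τ = F R = (50.6)(0.0570) = 2.884 N·m.
From τ = Iα: α = 2.884/0.01803 = 159.9 rad/s².

α ≈ 160 rad/s²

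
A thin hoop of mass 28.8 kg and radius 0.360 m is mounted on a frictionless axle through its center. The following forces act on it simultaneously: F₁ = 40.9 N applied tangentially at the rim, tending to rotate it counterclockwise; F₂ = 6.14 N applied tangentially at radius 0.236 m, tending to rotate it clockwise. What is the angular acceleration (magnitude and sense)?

I = MR² = (28.8)(0.360)² = 3.732 kg·m².
Taking counterclockwise as positive: τ₁ = +(40.9)(0.360) = +14.72 N·m; τ₂ = −(6.14)(0.236) = −1.449 N·m.
Net torque τ = 13.27 N·m.
α = τ/I = 13.27/3.732 = 3.557 rad/s².

α ≈ 3.56 rad/s², counterclockwise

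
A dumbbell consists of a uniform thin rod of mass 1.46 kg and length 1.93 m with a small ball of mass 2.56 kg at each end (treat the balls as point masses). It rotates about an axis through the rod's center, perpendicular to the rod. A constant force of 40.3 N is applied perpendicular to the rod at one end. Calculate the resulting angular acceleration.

α ≈ 7.45 rad/s²

I_rod = (1/12)ML² = (1/12)(1.46)(1.93)² = 0.4532 kg·m².
I_balls = 2·m·(L/2)² = 2(2.56)(0.9650)² = 4.768 kg·m².
Total I = 5.221 kg·m².
τ = F·(L/2) = (40.3)(0.965) = 38.89 N·m.
α = τ/I = 38.89/5.221 = 7.449 rad/s².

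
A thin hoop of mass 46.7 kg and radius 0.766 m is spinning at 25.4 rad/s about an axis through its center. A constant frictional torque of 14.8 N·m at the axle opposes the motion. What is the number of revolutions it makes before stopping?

I = MR² = (46.7)(0.766)² = 27.40 kg·m².
The net torque has magnitude 14.8 N·m, opposing ω.
|α| = τ/I = 14.80/27.40 = 0.5401 rad/s² (deceleration).
ω² = ω₀² − 2|α|θ with ω = 0 ⇒ θ = ω₀²/(2|α|) = 597.2 rad = 95.05 rev.

≈ 95.1 revolutions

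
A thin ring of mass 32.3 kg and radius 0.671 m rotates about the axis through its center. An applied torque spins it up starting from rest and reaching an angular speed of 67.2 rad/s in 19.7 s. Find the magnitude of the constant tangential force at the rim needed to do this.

I = MR² = (32.3)(0.671)² = 14.54 kg·m².
α = Δω/Δt = (67.2 − 0)/19.7 = 3.411 rad/s².
The required torque is τ = Iα = (14.54)(3.411) = 49.61 N·m.
A tangential force at the rim gives τ = FR, so F = τ/R = 49.61/0.671 = 73.93 N.

F ≈ 73.9 N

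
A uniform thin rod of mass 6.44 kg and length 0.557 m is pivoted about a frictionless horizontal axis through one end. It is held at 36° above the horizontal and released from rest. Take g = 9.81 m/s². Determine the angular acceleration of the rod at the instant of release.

α ≈ 21.4 rad/s²

About the pivot, I = (1/3)ML² = (1/3)(6.44)(0.557)² = 0.6660 kg·m².
The weight acts at the center, a distance L/2 = 0.2785 m from the pivot; τ = Mg(L/2) cos 36° = 14.23 N·m.
α = τ/I = 14.23/0.6660 = 21.37 rad/s².
(Equivalently α = (3g/(2L)) cos 36° = 21.37 rad/s².)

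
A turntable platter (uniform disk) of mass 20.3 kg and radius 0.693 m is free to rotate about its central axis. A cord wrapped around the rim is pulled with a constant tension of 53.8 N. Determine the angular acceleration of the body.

I = ½MR² = (1/2)(20.3)(0.693)² = 4.875 kg·m².
τ = F R = (53.8)(0.693) = 37.28 N·m.
Newton's second law for rotation, τ = Iα, gives α = τ/I = 37.28/4.875 = 7.649 rad/s².

α ≈ 7.65 rad/s²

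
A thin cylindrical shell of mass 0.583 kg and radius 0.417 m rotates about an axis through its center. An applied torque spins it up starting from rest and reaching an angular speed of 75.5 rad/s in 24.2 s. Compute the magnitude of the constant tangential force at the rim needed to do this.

I = MR² = (0.583)(0.417)² = 0.1014 kg·m².
α = Δω/Δt = (75.5 − 0)/24.2 = 3.120 rad/s².
The required torque is τ = Iα = (0.1014)(3.120) = 0.3163 N·m.
A tangential force at the rim gives τ = FR, so F = τ/R = 0.3163/0.417 = 0.7585 N.

F ≈ 0.758 N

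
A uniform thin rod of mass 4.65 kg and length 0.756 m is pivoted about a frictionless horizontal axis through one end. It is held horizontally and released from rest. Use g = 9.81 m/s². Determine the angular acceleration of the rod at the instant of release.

About the pivot, I = (1/3)ML² = (1/3)(4.65)(0.756)² = 0.8859 kg·m².
The weight acts at the center, a distance L/2 = 0.3780 m from the pivot; τ = Mg(L/2) = 17.24 N·m.
α = τ/I = 17.24/0.8859 = 19.46 rad/s².
(Equivalently α = (3g/(2L)) = 19.46 rad/s².)

α ≈ 19.5 rad/s²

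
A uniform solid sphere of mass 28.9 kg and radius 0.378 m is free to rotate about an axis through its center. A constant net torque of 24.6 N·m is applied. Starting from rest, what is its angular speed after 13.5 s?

ω ≈ 201 rad/s

I = (2/5)MR² = (2/5)(28.9)(0.378)² = 1.652 kg·m².
α = τ/I = 24.6/1.652 = 14.89 rad/s².
ω = ω₀ + αt = 0 + (14.89)(13.5) = 201.1 rad/s.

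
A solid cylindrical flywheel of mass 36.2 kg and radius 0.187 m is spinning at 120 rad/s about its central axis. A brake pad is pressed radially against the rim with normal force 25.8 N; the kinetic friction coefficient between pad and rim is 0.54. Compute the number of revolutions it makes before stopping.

I = ½MR² = (1/2)(36.2)(0.187)² = 0.6329 kg·m².
Friction force f = μN = (0.54)(25.8) = 13.93 N at the rim; torque magnitude τ = fR = 2.605 N·m, opposing ω.
|α| = τ/I = 2.605/0.6329 = 4.116 rad/s² (deceleration).
ω² = ω₀² − 2|α|θ with ω = 0 ⇒ θ = ω₀²/(2|α|) = 1749 rad = 278.4 rev.

≈ 278 revolutions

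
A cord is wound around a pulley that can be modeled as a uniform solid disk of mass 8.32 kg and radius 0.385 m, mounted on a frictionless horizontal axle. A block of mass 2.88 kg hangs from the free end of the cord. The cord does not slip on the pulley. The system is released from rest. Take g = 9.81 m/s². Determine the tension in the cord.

I = ½MR² = (1/2)(8.32)(0.385)² = 0.6166 kg·m².
Block: mg − T = ma. Pulley: TR = Iα. No-slip: a = αR, so T = (I/R²)a = 4.160·a.
Then mg = (m + 4.160)a, so a = (2.88)(9.81)/(2.88 + 4.160) = 4.013 m/s².
T = 4.160·a = 16.69 N.

T ≈ 16.7 N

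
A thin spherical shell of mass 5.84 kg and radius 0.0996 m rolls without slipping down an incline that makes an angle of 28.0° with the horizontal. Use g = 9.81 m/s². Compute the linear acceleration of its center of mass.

a ≈ 2.76 m/s²

Translation along the incline: Mg sinθ − f = Ma.
Rotation about the center: fR = Iα with I = (2/3)MR². No-slip gives a = αR, so f = (I/R²)a = (2/3)M a.
Substituting: Mg sinθ = (1 + 0.6667)Ma, so a = g sinθ/(1 + 0.6667) = (9.81) sin 28.0° / 1.667 = 2.763 m/s².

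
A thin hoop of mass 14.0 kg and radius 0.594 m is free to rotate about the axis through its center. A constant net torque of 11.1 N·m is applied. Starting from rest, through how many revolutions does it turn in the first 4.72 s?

I = MR² = (14.0)(0.594)² = 4.940 kg·m².
α = τ/I = 11.1/4.940 = 2.247 rad/s².
θ = ½αt² = ½(2.247)(4.72)² = 25.03 rad.
Revolutions = θ/(2π) = 3.984.

≈ 3.98 revolutions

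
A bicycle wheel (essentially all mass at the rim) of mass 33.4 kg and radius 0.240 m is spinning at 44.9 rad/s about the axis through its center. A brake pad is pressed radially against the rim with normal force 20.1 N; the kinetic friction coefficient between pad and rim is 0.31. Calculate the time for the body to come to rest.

I = MR² = (33.4)(0.240)² = 1.924 kg·m².
Friction force f = μN = (0.31)(20.1) = 6.231 N at the rim; torque magnitude τ = fR = 1.495 N·m, opposing ω.
|α| = τ/I = 1.495/1.924 = 0.7773 rad/s² (deceleration).
0 = ω₀ − |α|t ⇒ t = ω₀/|α| = 44.9/0.7773 = 57.76 s.

t ≈ 57.8 s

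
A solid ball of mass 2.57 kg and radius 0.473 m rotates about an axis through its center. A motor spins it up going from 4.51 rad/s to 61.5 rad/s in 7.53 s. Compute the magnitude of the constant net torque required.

τ ≈ 1.74 N·m

I = (2/5)MR² = (2/5)(2.57)(0.473)² = 0.2300 kg·m².
α = Δω/Δt = (61.5 − 4.51)/7.53 = 7.568 rad/s².
τ = Iα = (0.2300)(7.568) = 1.741 N·m.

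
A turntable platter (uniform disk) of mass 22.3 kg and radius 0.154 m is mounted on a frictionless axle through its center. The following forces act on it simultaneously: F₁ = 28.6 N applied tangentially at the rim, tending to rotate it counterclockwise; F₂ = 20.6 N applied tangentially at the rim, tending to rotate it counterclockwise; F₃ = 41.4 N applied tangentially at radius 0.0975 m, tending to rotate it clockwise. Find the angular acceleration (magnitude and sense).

α ≈ 13.4 rad/s², counterclockwise

I = ½MR² = (1/2)(22.3)(0.154)² = 0.2644 kg·m².
Taking counterclockwise as positive: τ₁ = +(28.6)(0.154) = +4.404 N·m; τ₂ = +(20.6)(0.154) = +3.172 N·m; τ₃ = −(41.4)(0.0975) = −4.037 N·m.
Net torque τ = 3.540 N·m.
α = τ/I = 3.540/0.2644 = 13.39 rad/s².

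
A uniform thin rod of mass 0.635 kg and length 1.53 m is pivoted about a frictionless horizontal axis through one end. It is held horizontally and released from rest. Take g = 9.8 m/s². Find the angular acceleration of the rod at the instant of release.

About the pivot, I = (1/3)ML² = (1/3)(0.635)(1.53)² = 0.4955 kg·m².
The weight acts at the center, a distance L/2 = 0.7650 m from the pivot; τ = Mg(L/2) = 4.761 N·m.
α = τ/I = 4.761/0.4955 = 9.608 rad/s².

α ≈ 9.61 rad/s²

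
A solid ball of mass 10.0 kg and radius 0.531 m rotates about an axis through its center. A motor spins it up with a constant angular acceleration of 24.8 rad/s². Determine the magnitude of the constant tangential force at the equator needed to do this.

F ≈ 52.7 N

I = (2/5)MR² = (2/5)(10.0)(0.531)² = 1.128 kg·m².
The required torque is τ = Iα = (1.128)(24.80) = 27.97 N·m.
A tangential force at the equator gives τ = FR, so F = τ/R = 27.97/0.531 = 52.68 N.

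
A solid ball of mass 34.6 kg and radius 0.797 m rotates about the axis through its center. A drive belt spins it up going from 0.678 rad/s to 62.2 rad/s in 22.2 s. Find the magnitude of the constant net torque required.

τ ≈ 24.4 N·m

I = (2/5)MR² = (2/5)(34.6)(0.797)² = 8.791 kg·m².
α = Δω/Δt = (62.2 − 0.678)/22.2 = 2.771 rad/s².
τ = Iα = (8.791)(2.771) = 24.36 N·m.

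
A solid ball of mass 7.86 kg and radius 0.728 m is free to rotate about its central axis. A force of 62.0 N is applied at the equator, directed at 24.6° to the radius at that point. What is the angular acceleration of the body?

α ≈ 11.3 rad/s²

I = (2/5)MR² = (2/5)(7.86)(0.728)² = 1.666 kg·m².
Only the tangential component produces torque: τ = F R sinθ = (62.0)(0.728) sin 24.6° = 18.79 N·m.
Newton's second law for rotation, τ = Iα, gives α = τ/I = 18.79/1.666 = 11.28 rad/s².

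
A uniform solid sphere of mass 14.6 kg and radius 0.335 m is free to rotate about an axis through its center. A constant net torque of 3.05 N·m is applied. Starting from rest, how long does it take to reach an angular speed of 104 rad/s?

t ≈ 22.3 s

I = (2/5)MR² = (2/5)(14.6)(0.335)² = 0.6554 kg·m².
α = τ/I = 3.05/0.6554 = 4.654 rad/s².
ω = αt ⇒ t = ω/α = 104/4.654 = 22.35 s.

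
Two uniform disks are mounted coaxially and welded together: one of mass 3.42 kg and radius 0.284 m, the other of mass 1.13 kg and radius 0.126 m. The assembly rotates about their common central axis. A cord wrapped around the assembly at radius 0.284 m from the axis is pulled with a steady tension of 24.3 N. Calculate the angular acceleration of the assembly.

α ≈ 47.0 rad/s²

I = ½M₁R₁² + ½M₂R₂² = ½(3.42)(0.284)² + ½(1.13)(0.126)² = 0.1469 kg·m².
τ = F r = (24.3)(0.284) = 6.901 N·m.
α = τ/I = 6.901/0.1469 = 46.98 rad/s².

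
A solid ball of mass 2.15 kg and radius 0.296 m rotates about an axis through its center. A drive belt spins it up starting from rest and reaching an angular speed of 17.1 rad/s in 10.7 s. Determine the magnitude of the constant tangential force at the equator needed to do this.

I = (2/5)MR² = (2/5)(2.15)(0.296)² = 0.07535 kg·m².
α = Δω/Δt = (17.1 − 0)/10.7 = 1.598 rad/s².
The required torque is τ = Iα = (0.07535)(1.598) = 0.1204 N·m.
A tangential force at the equator gives τ = FR, so F = τ/R = 0.1204/0.296 = 0.4068 N.

F ≈ 0.407 N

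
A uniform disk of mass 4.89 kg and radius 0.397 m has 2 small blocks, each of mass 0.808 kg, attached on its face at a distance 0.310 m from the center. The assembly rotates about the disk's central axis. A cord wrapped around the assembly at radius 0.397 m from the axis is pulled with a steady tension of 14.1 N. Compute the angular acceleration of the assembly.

α ≈ 10.4 rad/s²

I_disk = ½MR² = ½(4.89)(0.397)² = 0.3854 kg·m².
I_blocks = 2·m·r² = 2(0.808)(0.310)² = 0.1553 kg·m².
Total I = 0.5407 kg·m².
τ = F r = (14.1)(0.397) = 5.598 N·m.
α = τ/I = 5.598/0.5407 = 10.35 rad/s².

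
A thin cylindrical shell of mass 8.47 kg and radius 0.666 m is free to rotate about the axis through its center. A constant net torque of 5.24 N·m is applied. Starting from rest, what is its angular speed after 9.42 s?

I = MR² = (8.47)(0.666)² = 3.757 kg·m².
α = τ/I = 5.24/3.757 = 1.395 rad/s².
ω = ω₀ + αt = 0 + (1.395)(9.42) = 13.14 rad/s.

ω ≈ 13.1 rad/s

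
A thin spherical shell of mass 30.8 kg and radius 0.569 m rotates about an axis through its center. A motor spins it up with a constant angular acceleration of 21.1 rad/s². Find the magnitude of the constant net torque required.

τ ≈ 140 N·m

I = (2/3)MR² = (2/3)(30.8)(0.569)² = 6.648 kg·m².
τ = Iα = (6.648)(21.10) = 140.3 N·m.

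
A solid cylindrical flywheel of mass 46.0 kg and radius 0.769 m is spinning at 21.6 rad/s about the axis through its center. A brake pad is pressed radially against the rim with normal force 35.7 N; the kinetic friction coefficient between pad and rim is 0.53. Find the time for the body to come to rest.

t ≈ 20.2 s

I = ½MR² = (1/2)(46.0)(0.769)² = 13.60 kg·m².
Friction force f = μN = (0.53)(35.7) = 18.92 N at the rim; torque magnitude τ = fR = 14.55 N·m, opposing ω.
|α| = τ/I = 14.55/13.60 = 1.070 rad/s² (deceleration).
0 = ω₀ − |α|t ⇒ t = ω₀/|α| = 21.6/1.070 = 20.19 s.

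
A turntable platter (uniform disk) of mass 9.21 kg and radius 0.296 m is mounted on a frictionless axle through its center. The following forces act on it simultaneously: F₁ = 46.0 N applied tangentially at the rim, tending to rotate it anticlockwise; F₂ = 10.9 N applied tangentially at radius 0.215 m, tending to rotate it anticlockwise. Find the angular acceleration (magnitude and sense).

α ≈ 39.6 rad/s², anticlockwise

I = ½MR² = (1/2)(9.21)(0.296)² = 0.4035 kg·m².
Taking anticlockwise as positive: τ₁ = +(46.0)(0.296) = +13.62 N·m; τ₂ = +(10.9)(0.215) = +2.344 N·m.
Net torque τ = 15.96 N·m.
α = τ/I = 15.96/0.4035 = 39.56 rad/s².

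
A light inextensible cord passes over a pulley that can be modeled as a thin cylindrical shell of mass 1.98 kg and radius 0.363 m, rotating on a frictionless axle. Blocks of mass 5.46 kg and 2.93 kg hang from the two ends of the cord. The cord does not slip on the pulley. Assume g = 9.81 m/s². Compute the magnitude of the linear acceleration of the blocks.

I = MR² = (1.98)(0.363)² = 0.2609 kg·m².
Heavier block: m₁g − T₁ = m₁a. Lighter block: T₂ − m₂g = m₂a.
Pulley: (T₁ − T₂)R = Iα = I(a/R), so T₁ − T₂ = (I/R²)a = 1·M_p a = 1.980·a.
Adding the three: (m₁ − m₂)g = (m₁ + m₂ + 1.980)a, so a = (5.46 − 2.93)(9.81)/(5.46 + 2.93 + 1.980) = 2.393 m/s².

a ≈ 2.39 m/s²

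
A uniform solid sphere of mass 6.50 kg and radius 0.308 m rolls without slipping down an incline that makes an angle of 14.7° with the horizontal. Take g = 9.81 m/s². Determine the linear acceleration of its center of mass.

a ≈ 1.78 m/s²

Translation along the incline: Mg sinθ − f = Ma.
Rotation about the center: fR = Iα with I = (2/5)MR². No-slip gives a = αR, so f = (I/R²)a = (2/5)M a.
Substituting: Mg sinθ = (1 + 0.4000)Ma, so a = g sinθ/(1 + 0.4000) = (9.81) sin 14.7° / 1.400 = 1.778 m/s².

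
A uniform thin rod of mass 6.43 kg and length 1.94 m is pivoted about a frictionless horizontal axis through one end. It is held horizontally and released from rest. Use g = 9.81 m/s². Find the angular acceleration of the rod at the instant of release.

α ≈ 7.59 rad/s²

About the pivot, I = (1/3)ML² = (1/3)(6.43)(1.94)² = 8.067 kg·m².
The weight acts at the center, a distance L/2 = 0.9700 m from the pivot; τ = Mg(L/2) = 61.19 N·m.
α = τ/I = 61.19/8.067 = 7.585 rad/s².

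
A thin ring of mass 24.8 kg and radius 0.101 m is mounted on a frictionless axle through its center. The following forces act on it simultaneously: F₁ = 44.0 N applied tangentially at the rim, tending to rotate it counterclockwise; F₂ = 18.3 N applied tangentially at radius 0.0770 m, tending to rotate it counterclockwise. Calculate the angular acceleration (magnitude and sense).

I = MR² = (24.8)(0.101)² = 0.2530 kg·m².
Taking counterclockwise as positive: τ₁ = +(44.0)(0.101) = +4.444 N·m; τ₂ = +(18.3)(0.0770) = +1.409 N·m.
Net torque τ = 5.853 N·m.
α = τ/I = 5.853/0.2530 = 23.14 rad/s².

α ≈ 23.1 rad/s², counterclockwise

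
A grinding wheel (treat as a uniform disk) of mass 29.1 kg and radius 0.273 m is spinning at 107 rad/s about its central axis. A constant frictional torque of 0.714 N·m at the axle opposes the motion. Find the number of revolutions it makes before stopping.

≈ 1380 revolutions

I = ½MR² = (1/2)(29.1)(0.273)² = 1.084 kg·m².
The net torque has magnitude 0.714 N·m, opposing ω.
|α| = τ/I = 0.7140/1.084 = 0.6584 rad/s² (deceleration).
ω² = ω₀² − 2|α|θ with ω = 0 ⇒ θ = ω₀²/(2|α|) = 8694 rad = 1384 rev.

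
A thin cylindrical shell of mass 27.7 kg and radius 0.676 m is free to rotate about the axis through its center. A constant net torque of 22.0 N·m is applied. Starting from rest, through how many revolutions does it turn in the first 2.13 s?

≈ 0.627 revolutions

I = MR² = (27.7)(0.676)² = 12.66 kg·m².
α = τ/I = 22.0/12.66 = 1.738 rad/s².
θ = ½αt² = ½(1.738)(2.13)² = 3.943 rad.
Revolutions = θ/(2π) = 0.6275.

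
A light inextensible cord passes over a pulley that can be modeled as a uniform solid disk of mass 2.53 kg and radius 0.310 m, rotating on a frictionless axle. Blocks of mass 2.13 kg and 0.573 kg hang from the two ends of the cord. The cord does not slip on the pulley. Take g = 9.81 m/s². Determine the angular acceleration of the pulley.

α ≈ 12.4 rad/s²

I = ½MR² = (1/2)(2.53)(0.310)² = 0.1216 kg·m².
Heavier block: m₁g − T₁ = m₁a. Lighter block: T₂ − m₂g = m₂a.
Pulley: (T₁ − T₂)R = Iα = I(a/R), so T₁ − T₂ = (I/R²)a = (1/2)M_p a = 1.265·a.
Adding the three: (m₁ − m₂)g = (m₁ + m₂ + 1.265)a, so a = (2.13 − 0.573)(9.81)/(2.13 + 0.573 + 1.265) = 3.849 m/s².
α = a/R = 3.849/0.310 = 12.42 rad/s².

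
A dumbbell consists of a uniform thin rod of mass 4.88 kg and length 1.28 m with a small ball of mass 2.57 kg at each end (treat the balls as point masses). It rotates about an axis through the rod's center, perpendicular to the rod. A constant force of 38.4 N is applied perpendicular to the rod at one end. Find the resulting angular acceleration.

α ≈ 8.87 rad/s²

I_rod = (1/12)ML² = (1/12)(4.88)(1.28)² = 0.6663 kg·m².
I_balls = 2·m·(L/2)² = 2(2.57)(0.6400)² = 2.105 kg·m².
Total I = 2.772 kg·m².
τ = F·(L/2) = (38.4)(0.640) = 24.58 N·m.
α = τ/I = 24.58/2.772 = 8.867 rad/s².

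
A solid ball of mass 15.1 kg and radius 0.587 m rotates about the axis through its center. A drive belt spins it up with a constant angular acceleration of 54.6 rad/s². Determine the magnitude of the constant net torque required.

I = (2/5)MR² = (2/5)(15.1)(0.587)² = 2.081 kg·m².
τ = Iα = (2.081)(54.60) = 113.6 N·m.

τ ≈ 114 N·m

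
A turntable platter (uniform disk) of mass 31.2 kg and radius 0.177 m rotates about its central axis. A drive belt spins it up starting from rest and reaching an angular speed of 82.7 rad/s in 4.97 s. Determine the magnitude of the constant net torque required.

τ ≈ 8.13 N·m

I = ½MR² = (1/2)(31.2)(0.177)² = 0.4887 kg·m².
α = Δω/Δt = (82.7 − 0)/4.97 = 16.64 rad/s².
τ = Iα = (0.4887)(16.64) = 8.132 N·m.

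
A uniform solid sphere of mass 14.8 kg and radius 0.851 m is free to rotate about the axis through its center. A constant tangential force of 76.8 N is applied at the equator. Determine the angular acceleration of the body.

α ≈ 15.2 rad/s²

I = (2/5)MR² = (2/5)(14.8)(0.851)² = 4.287 kg·m².
τ = F R = (76.8)(0.851) = 65.36 N·m.
Newton's second law for rotation, τ = Iα, gives α = τ/I = 65.36/4.287 = 15.24 rad/s².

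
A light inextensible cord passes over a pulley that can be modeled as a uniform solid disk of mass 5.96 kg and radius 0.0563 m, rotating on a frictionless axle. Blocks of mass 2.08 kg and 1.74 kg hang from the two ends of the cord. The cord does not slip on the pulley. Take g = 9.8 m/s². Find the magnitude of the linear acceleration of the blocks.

I = ½MR² = (1/2)(5.96)(0.0563)² = 0.009446 kg·m².
Heavier block: m₁g − T₁ = m₁a. Lighter block: T₂ − m₂g = m₂a.
Pulley: (T₁ − T₂)R = Iα = I(a/R), so T₁ − T₂ = (I/R²)a = (1/2)M_p a = 2.980·a.
Adding the three: (m₁ − m₂)g = (m₁ + m₂ + 2.980)a, so a = (2.08 − 1.74)(9.8)/(2.08 + 1.74 + 2.980) = 0.4900 m/s².

a ≈ 0.490 m/s²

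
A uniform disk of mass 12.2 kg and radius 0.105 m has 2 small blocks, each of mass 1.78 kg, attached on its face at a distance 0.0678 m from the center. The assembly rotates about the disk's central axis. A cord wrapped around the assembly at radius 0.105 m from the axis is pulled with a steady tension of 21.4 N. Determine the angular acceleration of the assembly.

α ≈ 26.9 rad/s²

I_disk = ½MR² = ½(12.2)(0.105)² = 0.06725 kg·m².
I_blocks = 2·m·r² = 2(1.78)(0.0678)² = 0.01636 kg·m².
Total I = 0.08362 kg·m².
τ = F r = (21.4)(0.105) = 2.247 N·m.
α = τ/I = 2.247/0.08362 = 26.87 rad/s².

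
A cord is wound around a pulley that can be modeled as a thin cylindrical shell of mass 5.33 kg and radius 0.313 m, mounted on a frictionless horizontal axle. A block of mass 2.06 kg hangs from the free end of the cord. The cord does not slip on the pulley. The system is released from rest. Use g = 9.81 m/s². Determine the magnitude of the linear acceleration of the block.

a ≈ 2.73 m/s²

I = MR² = (5.33)(0.313)² = 0.5222 kg·m².
Block: mg − T = ma. Pulley: TR = Iα. No-slip: a = αR, so T = (I/R²)a = 5.330·a.
Then mg = (m + 5.330)a, so a = (2.06)(9.81)/(2.06 + 5.330) = 2.735 m/s².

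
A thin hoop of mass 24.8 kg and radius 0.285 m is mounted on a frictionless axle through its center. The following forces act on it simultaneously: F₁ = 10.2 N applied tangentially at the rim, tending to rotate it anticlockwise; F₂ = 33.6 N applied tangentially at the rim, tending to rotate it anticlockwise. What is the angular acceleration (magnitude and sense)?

α ≈ 6.20 rad/s², anticlockwise

I = MR² = (24.8)(0.285)² = 2.014 kg·m².
Taking anticlockwise as positive: τ₁ = +(10.2)(0.285) = +2.907 N·m; τ₂ = +(33.6)(0.285) = +9.576 N·m.
Net torque τ = 12.48 N·m.
α = τ/I = 12.48/2.014 = 6.197 rad/s².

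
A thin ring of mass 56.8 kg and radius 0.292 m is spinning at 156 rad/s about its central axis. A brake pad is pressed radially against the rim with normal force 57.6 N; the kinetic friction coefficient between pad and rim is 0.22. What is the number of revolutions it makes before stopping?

I = MR² = (56.8)(0.292)² = 4.843 kg·m².
Friction force f = μN = (0.22)(57.6) = 12.67 N at the rim; torque magnitude τ = fR = 3.700 N·m, opposing ω.
|α| = τ/I = 3.700/4.843 = 0.7640 rad/s² (deceleration).
ω² = ω₀² − 2|α|θ with ω = 0 ⇒ θ = ω₀²/(2|α|) = 15930 rad = 2535 rev.

≈ 2530 revolutions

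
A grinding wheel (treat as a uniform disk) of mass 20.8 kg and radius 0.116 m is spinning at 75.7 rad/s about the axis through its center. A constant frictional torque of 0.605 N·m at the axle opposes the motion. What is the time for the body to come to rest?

I = ½MR² = (1/2)(20.8)(0.116)² = 0.1399 kg·m².
The net torque has magnitude 0.605 N·m, opposing ω.
|α| = τ/I = 0.6050/0.1399 = 4.323 rad/s² (deceleration).
0 = ω₀ − |α|t ⇒ t = ω₀/|α| = 75.7/4.323 = 17.51 s.

t ≈ 17.5 s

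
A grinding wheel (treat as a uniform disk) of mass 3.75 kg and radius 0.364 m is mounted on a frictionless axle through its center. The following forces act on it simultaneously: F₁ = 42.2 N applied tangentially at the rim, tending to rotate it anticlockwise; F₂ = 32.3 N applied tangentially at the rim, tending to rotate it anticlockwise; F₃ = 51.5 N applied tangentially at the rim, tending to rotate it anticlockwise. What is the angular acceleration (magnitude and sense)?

α ≈ 185 rad/s², anticlockwise

I = ½MR² = (1/2)(3.75)(0.364)² = 0.2484 kg·m².
Taking anticlockwise as positive: τ₁ = +(42.2)(0.364) = +15.36 N·m; τ₂ = +(32.3)(0.364) = +11.76 N·m; τ₃ = +(51.5)(0.364) = +18.75 N·m.
Net torque τ = 45.86 N·m.
α = τ/I = 45.86/0.2484 = 184.6 rad/s².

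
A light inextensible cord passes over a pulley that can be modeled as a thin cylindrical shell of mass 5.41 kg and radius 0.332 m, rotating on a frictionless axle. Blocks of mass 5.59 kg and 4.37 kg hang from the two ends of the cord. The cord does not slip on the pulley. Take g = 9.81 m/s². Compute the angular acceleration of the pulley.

I = MR² = (5.41)(0.332)² = 0.5963 kg·m².
Heavier block: m₁g − T₁ = m₁a. Lighter block: T₂ − m₂g = m₂a.
Pulley: (T₁ − T₂)R = Iα = I(a/R), so T₁ − T₂ = (I/R²)a = 1·M_p a = 5.410·a.
Adding the three: (m₁ − m₂)g = (m₁ + m₂ + 5.410)a, so a = (5.59 − 4.37)(9.81)/(5.59 + 4.37 + 5.410) = 0.7787 m/s².
α = a/R = 0.7787/0.332 = 2.345 rad/s².

α ≈ 2.35 rad/s²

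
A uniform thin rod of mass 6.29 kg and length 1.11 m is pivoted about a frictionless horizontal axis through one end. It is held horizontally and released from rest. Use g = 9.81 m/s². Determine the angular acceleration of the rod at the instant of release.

α ≈ 13.3 rad/s²

About the pivot, I = (1/3)ML² = (1/3)(6.29)(1.11)² = 2.583 kg·m².
The weight acts at the center, a distance L/2 = 0.5550 m from the pivot; τ = Mg(L/2) = 34.25 N·m.
α = τ/I = 34.25/2.583 = 13.26 rad/s².
(Equivalently α = (3g/(2L)) = 13.26 rad/s².)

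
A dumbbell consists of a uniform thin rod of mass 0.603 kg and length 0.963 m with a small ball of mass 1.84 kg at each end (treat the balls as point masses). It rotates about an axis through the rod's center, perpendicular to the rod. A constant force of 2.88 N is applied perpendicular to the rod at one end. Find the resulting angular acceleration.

I_rod = (1/12)ML² = (1/12)(0.603)(0.963)² = 0.04660 kg·m².
I_balls = 2·m·(L/2)² = 2(1.84)(0.4815)² = 0.8532 kg·m².
Total I = 0.8998 kg·m².
τ = F·(L/2) = (2.88)(0.481) = 1.387 N·m.
α = τ/I = 1.387/0.8998 = 1.541 rad/s².

α ≈ 1.54 rad/s²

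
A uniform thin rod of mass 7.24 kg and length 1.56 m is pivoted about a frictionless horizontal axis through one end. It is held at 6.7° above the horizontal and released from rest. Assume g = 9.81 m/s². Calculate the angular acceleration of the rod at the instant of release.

About the pivot, I = (1/3)ML² = (1/3)(7.24)(1.56)² = 5.873 kg·m².
The weight acts at the center, a distance L/2 = 0.7800 m from the pivot; τ = Mg(L/2) cos 6.7° = 55.02 N·m.
α = τ/I = 55.02/5.873 = 9.368 rad/s².
(Equivalently α = (3g/(2L)) cos 6.7° = 9.368 rad/s².)

α ≈ 9.37 rad/s²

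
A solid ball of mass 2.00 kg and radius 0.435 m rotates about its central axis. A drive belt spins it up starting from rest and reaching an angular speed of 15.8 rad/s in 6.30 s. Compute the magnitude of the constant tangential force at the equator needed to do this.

F ≈ 0.873 N

I = (2/5)MR² = (2/5)(2.00)(0.435)² = 0.1514 kg·m².
α = Δω/Δt = (15.8 − 0)/6.30 = 2.508 rad/s².
The required torque is τ = Iα = (0.1514)(2.508) = 0.3797 N·m.
A tangential force at the equator gives τ = FR, so F = τ/R = 0.3797/0.435 = 0.8728 N.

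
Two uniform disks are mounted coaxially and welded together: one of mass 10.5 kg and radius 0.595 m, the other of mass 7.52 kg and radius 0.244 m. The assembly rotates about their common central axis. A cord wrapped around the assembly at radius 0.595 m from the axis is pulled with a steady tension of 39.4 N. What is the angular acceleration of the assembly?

α ≈ 11.3 rad/s²

I = ½M₁R₁² + ½M₂R₂² = ½(10.5)(0.595)² + ½(7.52)(0.244)² = 2.082 kg·m².
τ = F r = (39.4)(0.595) = 23.44 N·m.
α = τ/I = 23.44/2.082 = 11.26 rad/s².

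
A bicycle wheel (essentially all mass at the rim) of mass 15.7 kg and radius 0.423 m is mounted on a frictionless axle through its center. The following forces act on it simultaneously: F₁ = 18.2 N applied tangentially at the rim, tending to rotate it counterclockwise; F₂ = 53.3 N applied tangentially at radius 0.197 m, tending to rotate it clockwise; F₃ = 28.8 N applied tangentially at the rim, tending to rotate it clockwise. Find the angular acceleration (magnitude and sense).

I = MR² = (15.7)(0.423)² = 2.809 kg·m².
Taking counterclockwise as positive: τ₁ = +(18.2)(0.423) = +7.699 N·m; τ₂ = −(53.3)(0.197) = −10.50 N·m; τ₃ = −(28.8)(0.423) = −12.18 N·m.
Net torque τ = -14.98 N·m.
α = τ/I = -14.98/2.809 = -5.334 rad/s².

α ≈ 5.33 rad/s², clockwise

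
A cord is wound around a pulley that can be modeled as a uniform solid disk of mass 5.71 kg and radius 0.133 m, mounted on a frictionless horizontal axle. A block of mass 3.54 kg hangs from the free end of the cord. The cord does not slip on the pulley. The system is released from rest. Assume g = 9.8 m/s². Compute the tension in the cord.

T ≈ 15.5 N

I = ½MR² = (1/2)(5.71)(0.133)² = 0.05050 kg·m².
Block: mg − T = ma. Pulley: TR = Iα. No-slip: a = αR, so T = (I/R²)a = 2.855·a.
Then mg = (m + 2.855)a, so a = (3.54)(9.8)/(3.54 + 2.855) = 5.425 m/s².
T = 2.855·a = 15.49 N.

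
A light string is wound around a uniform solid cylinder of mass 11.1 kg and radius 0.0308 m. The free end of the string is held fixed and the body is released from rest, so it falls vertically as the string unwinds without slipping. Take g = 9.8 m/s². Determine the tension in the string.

Translation: Mg − T = Ma. Rotation about the center: TR = Iα with I = ½MR².
With a = αR: T = (I/R²)a = (1/2)M a, so Mg = (1 + 0.5000)Ma.
a = g/(1 + 0.5000) = 9.8/1.500 = 6.533 m/s².
T = 0.5000·M·a = (0.5000)(11.1)(6.533) = 36.26 N.

T ≈ 36.3 N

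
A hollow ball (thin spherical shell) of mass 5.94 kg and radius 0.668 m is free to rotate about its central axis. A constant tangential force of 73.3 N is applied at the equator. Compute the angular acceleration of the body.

α ≈ 27.7 rad/s²

I = (2/3)MR² = (2/3)(5.94)(0.668)² = 1.767 kg·m².
τ = F R = (73.3)(0.668) = 48.96 N·m.
From τ = Iα: α = 48.96/1.767 = 27.71 rad/s².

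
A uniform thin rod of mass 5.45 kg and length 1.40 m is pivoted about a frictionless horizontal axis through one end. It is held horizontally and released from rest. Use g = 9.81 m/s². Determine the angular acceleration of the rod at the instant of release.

About the pivot, I = (1/3)ML² = (1/3)(5.45)(1.40)² = 3.561 kg·m².
The weight acts at the center, a distance L/2 = 0.7000 m from the pivot; τ = Mg(L/2) = 37.43 N·m.
α = τ/I = 37.43/3.561 = 10.51 rad/s².

α ≈ 10.5 rad/s²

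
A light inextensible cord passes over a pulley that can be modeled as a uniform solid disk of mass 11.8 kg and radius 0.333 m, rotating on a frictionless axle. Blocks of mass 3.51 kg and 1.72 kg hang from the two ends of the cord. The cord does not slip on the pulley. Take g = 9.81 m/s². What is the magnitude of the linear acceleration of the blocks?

a ≈ 1.58 m/s²

I = ½MR² = (1/2)(11.8)(0.333)² = 0.6542 kg·m².
Heavier block: m₁g − T₁ = m₁a. Lighter block: T₂ − m₂g = m₂a.
Pulley: (T₁ − T₂)R = Iα = I(a/R), so T₁ − T₂ = (I/R²)a = (1/2)M_p a = 5.900·a.
Adding the three: (m₁ − m₂)g = (m₁ + m₂ + 5.900)a, so a = (3.51 − 1.72)(9.81)/(3.51 + 1.72 + 5.900) = 1.578 m/s².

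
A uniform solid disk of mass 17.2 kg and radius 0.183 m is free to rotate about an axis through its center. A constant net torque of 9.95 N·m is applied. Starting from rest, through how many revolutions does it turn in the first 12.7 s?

I = ½MR² = (1/2)(17.2)(0.183)² = 0.2880 kg·m².
α = τ/I = 9.95/0.2880 = 34.55 rad/s².
θ = ½αt² = ½(34.55)(12.7)² = 2786 rad.
Revolutions = θ/(2π) = 443.4.

≈ 443 revolutions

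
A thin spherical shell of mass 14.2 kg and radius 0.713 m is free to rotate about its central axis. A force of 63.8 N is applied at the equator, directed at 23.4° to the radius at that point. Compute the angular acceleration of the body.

α ≈ 3.75 rad/s²

I = (2/3)MR² = (2/3)(14.2)(0.713)² = 4.813 kg·m².
Only the tangential component produces torque: τ = F R sinθ = (63.8)(0.713) sin 23.4° = 18.07 N·m.
From τ = Iα: α = 18.07/4.813 = 3.754 rad/s².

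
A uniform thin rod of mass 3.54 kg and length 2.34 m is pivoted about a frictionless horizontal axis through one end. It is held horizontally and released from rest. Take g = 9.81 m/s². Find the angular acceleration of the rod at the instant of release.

About the pivot, I = (1/3)ML² = (1/3)(3.54)(2.34)² = 6.461 kg·m².
The weight acts at the center, a distance L/2 = 1.170 m from the pivot; τ = Mg(L/2) = 40.63 N·m.
α = τ/I = 40.63/6.461 = 6.288 rad/s².
(Equivalently α = (3g/(2L)) = 6.288 rad/s².)

α ≈ 6.29 rad/s²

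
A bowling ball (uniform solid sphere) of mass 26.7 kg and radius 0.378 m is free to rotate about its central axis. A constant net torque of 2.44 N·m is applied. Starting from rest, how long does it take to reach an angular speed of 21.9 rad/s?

I = (2/5)MR² = (2/5)(26.7)(0.378)² = 1.526 kg·m².
α = τ/I = 2.44/1.526 = 1.599 rad/s².
ω = αt ⇒ t = ω/α = 21.9/1.599 = 13.70 s.

t ≈ 13.7 s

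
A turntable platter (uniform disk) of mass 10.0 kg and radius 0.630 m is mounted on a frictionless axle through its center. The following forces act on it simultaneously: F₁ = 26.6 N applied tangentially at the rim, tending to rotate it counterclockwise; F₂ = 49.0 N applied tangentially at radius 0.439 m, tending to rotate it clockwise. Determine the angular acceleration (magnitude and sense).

α ≈ 2.40 rad/s², clockwise

I = ½MR² = (1/2)(10.0)(0.630)² = 1.984 kg·m².
Taking counterclockwise as positive: τ₁ = +(26.6)(0.630) = +16.76 N·m; τ₂ = −(49.0)(0.439) = −21.51 N·m.
Net torque τ = -4.753 N·m.
α = τ/I = -4.753/1.984 = -2.395 rad/s².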